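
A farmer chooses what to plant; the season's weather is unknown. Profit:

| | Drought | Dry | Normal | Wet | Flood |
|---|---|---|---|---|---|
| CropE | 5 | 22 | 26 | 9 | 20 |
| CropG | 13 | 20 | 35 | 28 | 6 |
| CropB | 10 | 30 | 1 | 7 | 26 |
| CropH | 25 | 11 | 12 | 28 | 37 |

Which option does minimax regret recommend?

CropE

Column bests: Drought=25, Dry=30, Normal=35, Wet=28, Flood=37.
CropE regrets: 20, 8, 9, 19, 17 → max 20
CropG regrets: 12, 10, 0, 0, 31 → max 31
CropB regrets: 15, 0, 34, 21, 11 → max 34
CropH regrets: 0, 19, 23, 0, 0 → max 23
Smallest max regret = 20 → CropE.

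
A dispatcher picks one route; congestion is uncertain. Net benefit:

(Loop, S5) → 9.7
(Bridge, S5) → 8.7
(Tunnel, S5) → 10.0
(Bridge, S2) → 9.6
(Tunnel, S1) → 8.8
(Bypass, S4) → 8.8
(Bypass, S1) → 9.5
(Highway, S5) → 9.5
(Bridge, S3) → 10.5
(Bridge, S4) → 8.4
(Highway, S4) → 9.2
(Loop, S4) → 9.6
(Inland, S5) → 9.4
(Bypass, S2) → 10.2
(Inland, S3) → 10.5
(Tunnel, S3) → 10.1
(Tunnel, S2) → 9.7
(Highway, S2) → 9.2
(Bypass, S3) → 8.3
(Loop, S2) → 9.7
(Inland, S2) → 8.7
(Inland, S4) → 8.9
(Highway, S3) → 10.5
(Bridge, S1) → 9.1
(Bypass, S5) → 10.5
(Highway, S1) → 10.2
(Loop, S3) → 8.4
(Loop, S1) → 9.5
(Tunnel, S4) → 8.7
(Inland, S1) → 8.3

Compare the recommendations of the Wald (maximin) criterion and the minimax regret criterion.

maximin → Highway; minimax regret → Highway (agree)

Row minima: Inland=8.3, Bypass=8.3, Tunnel=8.7, Bridge=8.4, Loop=8.4, Highway=9.2
Best worst-case = 9.2 → Highway.
Column bests: S1=10.2, S2=10.2, S3=10.5, S4=9.6, S5=10.5.
Inland regrets: 1.9, 1.5, 0.0, 0.7, 1.1 → max 1.9
Bypass regrets: 0.7, 0.0, 2.2, 0.8, 0.0 → max 2.2
Tunnel regrets: 1.4, 0.5, 0.4, 0.9, 0.5 → max 1.4
Bridge regrets: 1.1, 0.6, 0.0, 1.2, 1.8 → max 1.8
Loop regrets: 0.7, 0.5, 2.1, 0.0, 0.8 → max 2.1
Highway regrets: 0.0, 1.0, 0.0, 0.4, 1.0 → max 1.0
Smallest max regret = 1.0 → Highway.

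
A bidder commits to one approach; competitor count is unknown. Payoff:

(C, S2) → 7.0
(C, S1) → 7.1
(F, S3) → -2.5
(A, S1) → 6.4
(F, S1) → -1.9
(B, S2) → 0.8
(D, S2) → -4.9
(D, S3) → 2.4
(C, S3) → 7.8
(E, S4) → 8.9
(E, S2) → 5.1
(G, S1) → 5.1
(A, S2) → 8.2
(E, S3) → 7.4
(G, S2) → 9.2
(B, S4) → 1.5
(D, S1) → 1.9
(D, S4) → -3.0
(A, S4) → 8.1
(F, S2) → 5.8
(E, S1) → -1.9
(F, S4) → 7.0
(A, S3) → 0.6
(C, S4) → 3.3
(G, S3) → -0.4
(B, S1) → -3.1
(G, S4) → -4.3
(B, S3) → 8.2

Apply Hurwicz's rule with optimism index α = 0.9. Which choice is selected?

A: 0.9·8.2 + 0.1·0.6 = 7.44
B: 0.9·8.2 + 0.1·(-3.1) = 7.07
C: 0.9·7.8 + 0.1·3.3 = 7.35
D: 0.9·2.4 + 0.1·(-4.9) = 1.67
E: 0.9·8.9 + 0.1·(-1.9) = 7.82
F: 0.9·7.0 + 0.1·(-2.5) = 6.05
G: 0.9·9.2 + 0.1·(-4.3) = 7.85
Highest Hurwicz score = 7.85 → G.

G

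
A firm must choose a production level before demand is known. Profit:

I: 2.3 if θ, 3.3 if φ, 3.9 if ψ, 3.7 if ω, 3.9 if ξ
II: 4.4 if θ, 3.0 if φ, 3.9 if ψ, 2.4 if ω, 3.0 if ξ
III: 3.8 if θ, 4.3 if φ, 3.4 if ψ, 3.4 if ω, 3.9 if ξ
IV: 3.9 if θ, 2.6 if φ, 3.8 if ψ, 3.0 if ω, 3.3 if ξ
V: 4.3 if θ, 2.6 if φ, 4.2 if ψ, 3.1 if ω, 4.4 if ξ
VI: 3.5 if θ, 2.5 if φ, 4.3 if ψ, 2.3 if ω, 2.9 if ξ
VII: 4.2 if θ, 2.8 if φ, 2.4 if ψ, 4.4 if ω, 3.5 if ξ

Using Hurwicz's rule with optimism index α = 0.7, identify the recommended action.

III

I: 0.7·3.9 + 0.3·2.3 = 3.42
II: 0.7·4.4 + 0.3·2.4 = 3.8
III: 0.7·4.3 + 0.3·3.4 = 4.03
IV: 0.7·3.9 + 0.3·2.6 = 3.51
V: 0.7·4.4 + 0.3·2.6 = 3.86
VI: 0.7·4.3 + 0.3·2.3 = 3.7
VII: 0.7·4.4 + 0.3·2.4 = 3.8
Highest Hurwicz score = 4.03 → III.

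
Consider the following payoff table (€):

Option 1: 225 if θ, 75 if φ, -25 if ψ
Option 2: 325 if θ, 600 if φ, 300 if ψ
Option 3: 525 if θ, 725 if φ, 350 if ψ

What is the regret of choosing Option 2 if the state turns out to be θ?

200

Best payoff under θ is 525.
Regret = 525 − 325 = 200.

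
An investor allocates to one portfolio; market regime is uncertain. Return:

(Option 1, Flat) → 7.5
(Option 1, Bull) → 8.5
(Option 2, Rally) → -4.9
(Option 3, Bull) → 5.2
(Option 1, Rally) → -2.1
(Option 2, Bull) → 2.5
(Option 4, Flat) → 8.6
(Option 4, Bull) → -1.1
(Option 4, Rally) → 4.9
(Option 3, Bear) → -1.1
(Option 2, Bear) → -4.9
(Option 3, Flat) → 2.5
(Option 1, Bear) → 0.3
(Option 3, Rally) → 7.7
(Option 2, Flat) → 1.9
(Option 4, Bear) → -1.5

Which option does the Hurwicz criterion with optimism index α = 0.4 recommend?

Option 1: 0.4·8.5 + 0.6·(-2.1) = 2.14
Option 2: 0.4·2.5 + 0.6·(-4.9) = -1.94
Option 3: 0.4·7.7 + 0.6·(-1.1) = 2.42
Option 4: 0.4·8.6 + 0.6·(-1.5) = 2.54
Highest Hurwicz score = 2.54 → Option 4.

Option 4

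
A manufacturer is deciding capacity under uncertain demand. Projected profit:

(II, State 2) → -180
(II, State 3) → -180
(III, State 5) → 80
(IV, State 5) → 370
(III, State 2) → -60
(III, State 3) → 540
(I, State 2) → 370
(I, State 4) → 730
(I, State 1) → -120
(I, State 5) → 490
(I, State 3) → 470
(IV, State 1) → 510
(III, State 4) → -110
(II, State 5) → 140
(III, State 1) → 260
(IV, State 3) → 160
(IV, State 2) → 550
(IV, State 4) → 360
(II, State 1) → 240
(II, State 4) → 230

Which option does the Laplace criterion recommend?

IV

Row averages: I=388, II=50, III=142, IV=390
Highest average = 390 → IV.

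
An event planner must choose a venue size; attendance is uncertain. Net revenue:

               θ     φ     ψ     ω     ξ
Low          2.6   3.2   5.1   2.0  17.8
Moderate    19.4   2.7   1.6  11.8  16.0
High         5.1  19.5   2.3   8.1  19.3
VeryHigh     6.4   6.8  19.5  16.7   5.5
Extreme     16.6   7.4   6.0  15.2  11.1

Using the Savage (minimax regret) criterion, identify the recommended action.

Extreme

Column bests: θ=19.4, φ=19.5, ψ=19.5, ω=16.7, ξ=19.3.
Low regrets: 16.8, 16.3, 14.4, 14.7, 1.5 → max 16.8
Moderate regrets: 0.0, 16.8, 17.9, 4.9, 3.3 → max 17.9
High regrets: 14.3, 0.0, 17.2, 8.6, 0.0 → max 17.2
VeryHigh regrets: 13.0, 12.7, 0.0, 0.0, 13.8 → max 13.8
Extreme regrets: 2.8, 12.1, 13.5, 1.5, 8.2 → max 13.5
Smallest max regret = 13.5 → Extreme.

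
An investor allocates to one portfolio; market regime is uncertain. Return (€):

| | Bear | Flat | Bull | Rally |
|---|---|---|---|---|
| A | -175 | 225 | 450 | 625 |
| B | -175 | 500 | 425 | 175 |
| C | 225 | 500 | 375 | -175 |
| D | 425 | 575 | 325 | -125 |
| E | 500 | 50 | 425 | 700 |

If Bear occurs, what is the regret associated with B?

Best payoff under Bear is 500.
Regret = 500 − (-175) = 675.

675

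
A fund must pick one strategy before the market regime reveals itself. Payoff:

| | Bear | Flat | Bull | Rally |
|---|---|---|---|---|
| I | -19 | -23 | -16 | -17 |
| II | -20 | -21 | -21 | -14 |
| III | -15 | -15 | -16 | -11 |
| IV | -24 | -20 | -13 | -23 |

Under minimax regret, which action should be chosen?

III

Column bests: Bear=-15, Flat=-15, Bull=-13, Rally=-11.
I regrets: 4, 8, 3, 6 → max 8
II regrets: 5, 6, 8, 3 → max 8
III regrets: 0, 0, 3, 0 → max 3
IV regrets: 9, 5, 0, 12 → max 12
Smallest max regret = 3 → III.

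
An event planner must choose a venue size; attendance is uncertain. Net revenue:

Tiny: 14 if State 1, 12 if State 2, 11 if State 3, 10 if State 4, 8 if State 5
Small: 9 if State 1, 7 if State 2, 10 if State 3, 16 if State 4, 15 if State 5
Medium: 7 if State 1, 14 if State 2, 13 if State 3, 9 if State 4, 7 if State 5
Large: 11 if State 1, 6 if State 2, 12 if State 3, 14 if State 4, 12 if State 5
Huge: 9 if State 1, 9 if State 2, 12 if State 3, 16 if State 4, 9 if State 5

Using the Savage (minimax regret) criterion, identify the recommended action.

Column bests: State 1=14, State 2=14, State 3=13, State 4=16, State 5=15.
Tiny regrets: 0, 2, 2, 6, 7 → max 7
Small regrets: 5, 7, 3, 0, 0 → max 7
Medium regrets: 7, 0, 0, 7, 8 → max 8
Large regrets: 3, 8, 1, 2, 3 → max 8
Huge regrets: 5, 5, 1, 0, 6 → max 6
Smallest max regret = 6 → Huge.

Huge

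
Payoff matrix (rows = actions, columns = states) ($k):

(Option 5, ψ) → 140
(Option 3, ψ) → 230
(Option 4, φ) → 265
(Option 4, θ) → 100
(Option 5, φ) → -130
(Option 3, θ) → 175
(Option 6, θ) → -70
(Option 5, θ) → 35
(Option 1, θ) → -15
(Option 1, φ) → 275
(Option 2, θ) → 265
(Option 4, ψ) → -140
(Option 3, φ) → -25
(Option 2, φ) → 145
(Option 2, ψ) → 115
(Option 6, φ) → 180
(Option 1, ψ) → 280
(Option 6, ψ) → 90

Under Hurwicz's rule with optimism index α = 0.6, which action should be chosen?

Option 1: 0.6·280 + 0.4·(-15) = 162
Option 2: 0.6·265 + 0.4·115 = 205
Option 3: 0.6·230 + 0.4·(-25) = 128
Option 4: 0.6·265 + 0.4·(-140) = 103
Option 5: 0.6·140 + 0.4·(-130) = 32
Option 6: 0.6·180 + 0.4·(-70) = 80
Highest Hurwicz score = 205 → Option 2.

Option 2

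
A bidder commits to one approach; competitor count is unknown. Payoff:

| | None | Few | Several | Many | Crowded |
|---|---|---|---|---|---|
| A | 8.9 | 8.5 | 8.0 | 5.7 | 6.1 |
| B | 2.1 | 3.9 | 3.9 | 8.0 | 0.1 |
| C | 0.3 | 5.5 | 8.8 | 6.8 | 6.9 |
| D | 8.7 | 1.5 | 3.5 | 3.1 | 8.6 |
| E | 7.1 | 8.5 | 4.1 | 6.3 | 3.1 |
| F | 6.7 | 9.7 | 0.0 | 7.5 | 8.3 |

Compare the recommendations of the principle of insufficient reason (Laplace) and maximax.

laplace → A; maximax → F (disagree)

Row averages: A=7.44, B=3.6, C=5.66, D=5.08, E=5.82, F=6.44
Highest average = 7.44 → A.
Row maxima: A=8.9, B=8.0, C=8.8, D=8.7, E=8.5, F=9.7
Best best-case = 9.7 → F.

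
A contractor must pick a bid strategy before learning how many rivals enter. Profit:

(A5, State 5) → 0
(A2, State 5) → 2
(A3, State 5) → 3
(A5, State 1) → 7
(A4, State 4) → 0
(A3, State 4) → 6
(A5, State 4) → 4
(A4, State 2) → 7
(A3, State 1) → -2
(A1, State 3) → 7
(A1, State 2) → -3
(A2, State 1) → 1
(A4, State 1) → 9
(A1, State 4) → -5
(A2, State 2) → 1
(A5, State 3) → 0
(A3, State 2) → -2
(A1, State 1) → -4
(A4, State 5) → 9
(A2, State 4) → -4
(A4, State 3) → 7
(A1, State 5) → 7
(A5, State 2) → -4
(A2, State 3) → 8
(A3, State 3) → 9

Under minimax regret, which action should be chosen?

Column bests: State 1=9, State 2=7, State 3=9, State 4=6, State 5=9.
A1 regrets: 13, 10, 2, 11, 2 → max 13
A2 regrets: 8, 6, 1, 10, 7 → max 10
A3 regrets: 11, 9, 0, 0, 6 → max 11
A4 regrets: 0, 0, 2, 6, 0 → max 6
A5 regrets: 2, 11, 9, 2, 9 → max 11
Smallest max regret = 6 → A4.

A4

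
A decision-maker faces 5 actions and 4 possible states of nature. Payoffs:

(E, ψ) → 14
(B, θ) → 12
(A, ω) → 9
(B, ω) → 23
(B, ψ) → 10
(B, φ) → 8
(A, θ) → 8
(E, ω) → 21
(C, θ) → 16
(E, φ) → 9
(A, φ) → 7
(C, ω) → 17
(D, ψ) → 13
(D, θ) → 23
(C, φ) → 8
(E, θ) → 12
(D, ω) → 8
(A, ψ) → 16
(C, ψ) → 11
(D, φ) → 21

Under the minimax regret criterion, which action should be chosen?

Column bests: θ=23, φ=21, ψ=16, ω=23.
A regrets: 15, 14, 0, 14 → max 15
B regrets: 11, 13, 6, 0 → max 13
C regrets: 7, 13, 5, 6 → max 13
D regrets: 0, 0, 3, 15 → max 15
E regrets: 11, 12, 2, 2 → max 12
Smallest max regret = 12 → E.

E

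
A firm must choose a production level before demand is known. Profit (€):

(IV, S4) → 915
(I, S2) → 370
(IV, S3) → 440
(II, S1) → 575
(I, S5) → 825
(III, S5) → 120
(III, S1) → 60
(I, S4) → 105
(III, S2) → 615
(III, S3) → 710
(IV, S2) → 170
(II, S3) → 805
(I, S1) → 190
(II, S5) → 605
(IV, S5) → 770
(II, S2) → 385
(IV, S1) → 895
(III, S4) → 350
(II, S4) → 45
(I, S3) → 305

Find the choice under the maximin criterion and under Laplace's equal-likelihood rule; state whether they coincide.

Row minima: I=105, II=45, III=60, IV=170
Best worst-case = 170 → IV.
Row averages: I=359, II=483, III=371, IV=638
Highest average = 638 → IV.

maximin → IV; laplace → IV (agree)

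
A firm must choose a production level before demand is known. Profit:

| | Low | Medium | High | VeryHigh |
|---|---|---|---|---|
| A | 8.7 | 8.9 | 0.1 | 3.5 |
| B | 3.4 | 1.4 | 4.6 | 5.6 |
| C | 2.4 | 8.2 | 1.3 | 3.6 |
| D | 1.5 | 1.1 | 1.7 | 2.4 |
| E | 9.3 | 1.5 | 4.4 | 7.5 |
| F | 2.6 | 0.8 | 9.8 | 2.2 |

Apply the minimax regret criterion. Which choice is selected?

Column bests: Low=9.3, Medium=8.9, High=9.8, VeryHigh=7.5.
A regrets: 0.6, 0.0, 9.7, 4.0 → max 9.7
B regrets: 5.9, 7.5, 5.2, 1.9 → max 7.5
C regrets: 6.9, 0.7, 8.5, 3.9 → max 8.5
D regrets: 7.8, 7.8, 8.1, 5.1 → max 8.1
E regrets: 0.0, 7.4, 5.4, 0.0 → max 7.4
F regrets: 6.7, 8.1, 0.0, 5.3 → max 8.1
Smallest max regret = 7.4 → E.

E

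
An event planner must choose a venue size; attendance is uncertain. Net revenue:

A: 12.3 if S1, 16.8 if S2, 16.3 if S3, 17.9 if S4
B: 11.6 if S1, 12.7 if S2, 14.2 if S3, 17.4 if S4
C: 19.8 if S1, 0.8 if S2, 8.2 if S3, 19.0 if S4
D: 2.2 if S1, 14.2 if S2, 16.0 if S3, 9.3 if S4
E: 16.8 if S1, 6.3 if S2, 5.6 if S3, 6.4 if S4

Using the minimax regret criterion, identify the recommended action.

A

Column bests: S1=19.8, S2=16.8, S3=16.3, S4=19.0.
A regrets: 7.5, 0.0, 0.0, 1.1 → max 7.5
B regrets: 8.2, 4.1, 2.1, 1.6 → max 8.2
C regrets: 0.0, 16.0, 8.1, 0.0 → max 16.0
D regrets: 17.6, 2.6, 0.3, 9.7 → max 17.6
E regrets: 3.0, 10.5, 10.7, 12.6 → max 12.6
Smallest max regret = 7.5 → A.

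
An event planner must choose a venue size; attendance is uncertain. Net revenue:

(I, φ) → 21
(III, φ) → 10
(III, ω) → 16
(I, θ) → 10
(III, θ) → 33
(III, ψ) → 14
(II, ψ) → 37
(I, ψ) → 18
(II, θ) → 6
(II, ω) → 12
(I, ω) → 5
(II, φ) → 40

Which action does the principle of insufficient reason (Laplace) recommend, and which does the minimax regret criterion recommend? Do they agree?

Row averages: I=13.5, II=23.75, III=18.25
Highest average = 23.75 → II.
Column bests: θ=33, φ=40, ψ=37, ω=16.
I regrets: 23, 19, 19, 11 → max 23
II regrets: 27, 0, 0, 4 → max 27
III regrets: 0, 30, 23, 0 → max 30
Smallest max regret = 23 → I.

laplace → II; minimax regret → I (disagree)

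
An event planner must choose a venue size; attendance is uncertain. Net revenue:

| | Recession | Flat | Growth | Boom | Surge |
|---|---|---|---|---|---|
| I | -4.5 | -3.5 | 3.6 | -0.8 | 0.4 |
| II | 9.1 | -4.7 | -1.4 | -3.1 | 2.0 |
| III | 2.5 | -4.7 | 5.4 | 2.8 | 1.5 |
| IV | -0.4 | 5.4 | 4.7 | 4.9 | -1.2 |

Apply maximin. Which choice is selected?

IV

Row minima: I=-4.5, II=-4.7, III=-4.7, IV=-1.2
Best worst-case = -1.2 → IV.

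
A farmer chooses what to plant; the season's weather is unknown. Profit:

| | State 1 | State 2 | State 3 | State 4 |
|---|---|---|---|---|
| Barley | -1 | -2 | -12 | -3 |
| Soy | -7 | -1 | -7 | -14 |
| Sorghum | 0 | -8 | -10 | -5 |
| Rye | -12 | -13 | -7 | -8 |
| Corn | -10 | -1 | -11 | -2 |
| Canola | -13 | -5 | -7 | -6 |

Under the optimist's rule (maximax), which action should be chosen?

Row maxima: Barley=-1, Soy=-1, Sorghum=0, Rye=-7, Corn=-1, Canola=-5
Best best-case = 0 → Sorghum.

Sorghum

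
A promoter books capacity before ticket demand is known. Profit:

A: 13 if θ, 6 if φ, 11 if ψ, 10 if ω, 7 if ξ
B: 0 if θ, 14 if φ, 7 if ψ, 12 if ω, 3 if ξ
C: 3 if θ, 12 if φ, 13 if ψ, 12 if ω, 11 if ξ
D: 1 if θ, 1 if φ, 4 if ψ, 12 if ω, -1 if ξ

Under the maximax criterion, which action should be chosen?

B

Row maxima: A=13, B=14, C=13, D=12
Best best-case = 14 → B.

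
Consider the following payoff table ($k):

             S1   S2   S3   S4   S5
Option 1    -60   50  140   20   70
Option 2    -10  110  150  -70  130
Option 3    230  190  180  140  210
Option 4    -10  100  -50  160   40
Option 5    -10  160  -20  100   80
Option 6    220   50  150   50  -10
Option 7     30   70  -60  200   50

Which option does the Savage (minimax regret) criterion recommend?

Option 3

Column bests: S1=230, S2=190, S3=180, S4=200, S5=210.
Option 1 regrets: 290, 140, 40, 180, 140 → max 290
Option 2 regrets: 240, 80, 30, 270, 80 → max 270
Option 3 regrets: 0, 0, 0, 60, 0 → max 60
Option 4 regrets: 240, 90, 230, 40, 170 → max 240
Option 5 regrets: 240, 30, 200, 100, 130 → max 240
Option 6 regrets: 10, 140, 30, 150, 220 → max 220
Option 7 regrets: 200, 120, 240, 0, 160 → max 240
Smallest max regret = 60 → Option 3.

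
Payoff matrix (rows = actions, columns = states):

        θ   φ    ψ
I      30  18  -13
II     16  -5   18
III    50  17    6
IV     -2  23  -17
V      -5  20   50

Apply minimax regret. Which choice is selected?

Column bests: θ=50, φ=23, ψ=50.
I regrets: 20, 5, 63 → max 63
II regrets: 34, 28, 32 → max 34
III regrets: 0, 6, 44 → max 44
IV regrets: 52, 0, 67 → max 67
V regrets: 55, 3, 0 → max 55
Smallest max regret = 34 → II.

II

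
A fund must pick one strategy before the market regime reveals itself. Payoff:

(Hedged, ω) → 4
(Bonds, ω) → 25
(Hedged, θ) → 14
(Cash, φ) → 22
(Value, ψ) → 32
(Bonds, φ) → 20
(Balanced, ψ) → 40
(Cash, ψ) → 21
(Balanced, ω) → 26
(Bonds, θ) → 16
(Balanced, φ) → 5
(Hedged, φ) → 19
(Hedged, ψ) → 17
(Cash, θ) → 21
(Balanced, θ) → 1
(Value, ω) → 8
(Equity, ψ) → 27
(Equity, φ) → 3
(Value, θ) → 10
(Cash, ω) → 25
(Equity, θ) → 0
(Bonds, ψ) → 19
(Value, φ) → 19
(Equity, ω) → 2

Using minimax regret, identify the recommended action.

Column bests: θ=21, φ=22, ψ=40, ω=26.
Value regrets: 11, 3, 8, 18 → max 18
Equity regrets: 21, 19, 13, 24 → max 24
Hedged regrets: 7, 3, 23, 22 → max 23
Cash regrets: 0, 0, 19, 1 → max 19
Bonds regrets: 5, 2, 21, 1 → max 21
Balanced regrets: 20, 17, 0, 0 → max 20
Smallest max regret = 18 → Value.

Value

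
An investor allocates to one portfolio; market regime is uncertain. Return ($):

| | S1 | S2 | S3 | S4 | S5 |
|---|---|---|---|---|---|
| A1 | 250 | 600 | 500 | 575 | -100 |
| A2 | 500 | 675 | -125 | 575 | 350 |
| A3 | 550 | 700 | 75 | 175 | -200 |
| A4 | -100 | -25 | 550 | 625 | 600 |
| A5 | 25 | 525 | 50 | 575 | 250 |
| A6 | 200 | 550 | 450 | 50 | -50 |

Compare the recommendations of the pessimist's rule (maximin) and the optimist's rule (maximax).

maximin → A5; maximax → A3 (disagree)

Row minima: A1=-100, A2=-125, A3=-200, A4=-100, A5=25, A6=-50
Best worst-case = 25 → A5.
Row maxima: A1=600, A2=675, A3=700, A4=625, A5=575, A6=550
Best best-case = 700 → A3.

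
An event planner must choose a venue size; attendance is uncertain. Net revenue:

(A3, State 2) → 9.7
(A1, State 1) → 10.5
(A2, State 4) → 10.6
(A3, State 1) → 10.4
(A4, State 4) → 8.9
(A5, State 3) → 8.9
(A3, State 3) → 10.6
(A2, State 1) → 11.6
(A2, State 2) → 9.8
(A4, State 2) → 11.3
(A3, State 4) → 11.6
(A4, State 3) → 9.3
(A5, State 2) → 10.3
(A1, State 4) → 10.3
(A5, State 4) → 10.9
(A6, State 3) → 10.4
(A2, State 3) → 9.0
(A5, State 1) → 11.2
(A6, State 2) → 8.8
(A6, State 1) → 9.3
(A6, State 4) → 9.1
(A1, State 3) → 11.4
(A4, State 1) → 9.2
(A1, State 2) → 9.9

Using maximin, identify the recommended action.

A1

Row minima: A1=9.9, A2=9.0, A3=9.7, A4=8.9, A5=8.9, A6=8.8
Best worst-case = 9.9 → A1.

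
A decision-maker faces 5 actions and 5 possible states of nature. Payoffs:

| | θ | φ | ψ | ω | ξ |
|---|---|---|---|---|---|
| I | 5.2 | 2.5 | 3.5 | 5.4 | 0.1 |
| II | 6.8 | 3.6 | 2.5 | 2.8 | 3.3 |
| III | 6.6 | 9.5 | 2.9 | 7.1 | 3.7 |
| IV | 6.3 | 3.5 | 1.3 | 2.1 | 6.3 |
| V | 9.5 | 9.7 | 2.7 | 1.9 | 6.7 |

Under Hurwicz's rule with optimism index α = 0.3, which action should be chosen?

I: 0.3·5.4 + 0.7·0.1 = 1.69
II: 0.3·6.8 + 0.7·2.5 = 3.79
III: 0.3·9.5 + 0.7·2.9 = 4.88
IV: 0.3·6.3 + 0.7·1.3 = 2.8
V: 0.3·9.7 + 0.7·1.9 = 4.24
Highest Hurwicz score = 4.88 → III.

III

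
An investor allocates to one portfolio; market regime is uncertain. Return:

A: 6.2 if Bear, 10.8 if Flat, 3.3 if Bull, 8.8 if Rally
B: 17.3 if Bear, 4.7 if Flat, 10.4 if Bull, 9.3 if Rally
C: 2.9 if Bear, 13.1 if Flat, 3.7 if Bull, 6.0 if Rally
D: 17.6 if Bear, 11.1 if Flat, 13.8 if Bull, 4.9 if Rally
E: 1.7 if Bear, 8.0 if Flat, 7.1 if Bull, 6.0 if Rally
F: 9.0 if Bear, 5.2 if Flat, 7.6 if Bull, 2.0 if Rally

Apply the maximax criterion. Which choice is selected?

D

Row maxima: A=10.8, B=17.3, C=13.1, D=17.6, E=8.0, F=9.0
Best best-case = 17.6 → D.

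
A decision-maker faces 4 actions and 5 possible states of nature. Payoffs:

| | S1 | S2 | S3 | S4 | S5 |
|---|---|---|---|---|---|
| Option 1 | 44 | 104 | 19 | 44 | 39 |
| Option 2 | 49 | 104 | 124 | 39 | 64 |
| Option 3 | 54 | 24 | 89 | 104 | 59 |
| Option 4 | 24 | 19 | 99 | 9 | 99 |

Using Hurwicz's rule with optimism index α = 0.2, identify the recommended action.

Option 2

Option 1: 0.2·104 + 0.8·19 = 36
Option 2: 0.2·124 + 0.8·39 = 56
Option 3: 0.2·104 + 0.8·24 = 40
Option 4: 0.2·99 + 0.8·9 = 27
Highest Hurwicz score = 56 → Option 2.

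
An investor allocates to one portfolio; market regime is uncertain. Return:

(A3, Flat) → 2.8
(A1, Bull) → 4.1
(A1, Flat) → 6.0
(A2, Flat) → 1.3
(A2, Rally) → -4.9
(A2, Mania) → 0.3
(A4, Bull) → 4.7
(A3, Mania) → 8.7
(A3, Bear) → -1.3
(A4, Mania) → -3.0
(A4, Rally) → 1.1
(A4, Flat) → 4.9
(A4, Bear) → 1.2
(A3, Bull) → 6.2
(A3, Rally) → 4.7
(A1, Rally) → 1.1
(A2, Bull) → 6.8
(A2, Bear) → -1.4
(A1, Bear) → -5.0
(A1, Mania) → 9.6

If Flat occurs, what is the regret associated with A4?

Best payoff under Flat is 6.0.
Regret = 6.0 − 4.9 = 1.1.

1.1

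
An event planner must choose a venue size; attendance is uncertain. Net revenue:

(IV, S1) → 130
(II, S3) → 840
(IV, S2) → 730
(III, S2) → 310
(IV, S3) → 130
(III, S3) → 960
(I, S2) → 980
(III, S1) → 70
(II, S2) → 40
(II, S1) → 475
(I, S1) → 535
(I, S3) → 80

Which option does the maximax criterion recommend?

Row maxima: I=980, II=840, III=960, IV=730
Best best-case = 980 → I.

I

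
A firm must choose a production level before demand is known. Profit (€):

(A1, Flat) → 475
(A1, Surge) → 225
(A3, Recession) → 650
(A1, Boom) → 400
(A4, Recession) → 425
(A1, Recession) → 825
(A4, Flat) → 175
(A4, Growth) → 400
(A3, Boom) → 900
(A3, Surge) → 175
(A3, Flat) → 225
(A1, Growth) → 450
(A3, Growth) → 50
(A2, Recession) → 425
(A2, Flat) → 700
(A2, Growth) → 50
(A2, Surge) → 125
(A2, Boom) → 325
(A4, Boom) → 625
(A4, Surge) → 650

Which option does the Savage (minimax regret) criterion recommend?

A3

Column bests: Recession=825, Flat=700, Growth=450, Boom=900, Surge=650.
A1 regrets: 0, 225, 0, 500, 425 → max 500
A2 regrets: 400, 0, 400, 575, 525 → max 575
A3 regrets: 175, 475, 400, 0, 475 → max 475
A4 regrets: 400, 525, 50, 275, 0 → max 525
Smallest max regret = 475 → A3.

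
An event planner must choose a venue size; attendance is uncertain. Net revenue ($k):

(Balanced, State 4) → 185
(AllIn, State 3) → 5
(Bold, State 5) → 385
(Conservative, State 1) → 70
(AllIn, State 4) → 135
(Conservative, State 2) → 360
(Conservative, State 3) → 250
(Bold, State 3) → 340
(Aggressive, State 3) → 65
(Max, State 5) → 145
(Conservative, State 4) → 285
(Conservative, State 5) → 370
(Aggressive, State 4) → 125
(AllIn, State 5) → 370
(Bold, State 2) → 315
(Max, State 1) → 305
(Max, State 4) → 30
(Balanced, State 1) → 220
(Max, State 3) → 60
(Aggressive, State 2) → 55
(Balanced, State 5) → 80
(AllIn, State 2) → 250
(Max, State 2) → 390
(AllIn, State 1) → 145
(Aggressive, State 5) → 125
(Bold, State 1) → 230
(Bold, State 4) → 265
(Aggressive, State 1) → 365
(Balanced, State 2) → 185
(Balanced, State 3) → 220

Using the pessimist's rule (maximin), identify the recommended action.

Row minima: Conservative=70, Balanced=80, Aggressive=55, Bold=230, AllIn=5, Max=30
Best worst-case = 230 → Bold.

Bold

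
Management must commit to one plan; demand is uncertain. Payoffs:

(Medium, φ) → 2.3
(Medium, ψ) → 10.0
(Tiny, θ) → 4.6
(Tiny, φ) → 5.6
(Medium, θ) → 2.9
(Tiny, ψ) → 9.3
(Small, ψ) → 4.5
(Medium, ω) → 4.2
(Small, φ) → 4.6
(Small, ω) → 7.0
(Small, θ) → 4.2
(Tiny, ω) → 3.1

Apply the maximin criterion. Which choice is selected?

Small

Row minima: Tiny=3.1, Small=4.2, Medium=2.3
Best worst-case = 4.2 → Small.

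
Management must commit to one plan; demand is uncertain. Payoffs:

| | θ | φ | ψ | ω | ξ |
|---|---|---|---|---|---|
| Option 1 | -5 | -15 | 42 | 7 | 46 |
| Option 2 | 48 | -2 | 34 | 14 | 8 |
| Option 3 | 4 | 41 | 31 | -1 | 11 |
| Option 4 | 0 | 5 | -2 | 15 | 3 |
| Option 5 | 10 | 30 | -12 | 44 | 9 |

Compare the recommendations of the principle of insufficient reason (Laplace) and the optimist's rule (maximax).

laplace → Option 2; maximax → Option 2 (agree)

Row averages: Option 1=15, Option 2=20.4, Option 3=17.2, Option 4=4.2, Option 5=16.2
Highest average = 20.4 → Option 2.
Row maxima: Option 1=46, Option 2=48, Option 3=41, Option 4=15, Option 5=44
Best best-case = 48 → Option 2.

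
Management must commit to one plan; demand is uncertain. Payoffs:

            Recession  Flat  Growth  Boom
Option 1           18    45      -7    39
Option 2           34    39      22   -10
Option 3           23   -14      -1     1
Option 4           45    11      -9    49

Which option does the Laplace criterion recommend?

Option 4

Row averages: Option 1=23.75, Option 2=21.25, Option 3=2.25, Option 4=24
Highest average = 24 → Option 4.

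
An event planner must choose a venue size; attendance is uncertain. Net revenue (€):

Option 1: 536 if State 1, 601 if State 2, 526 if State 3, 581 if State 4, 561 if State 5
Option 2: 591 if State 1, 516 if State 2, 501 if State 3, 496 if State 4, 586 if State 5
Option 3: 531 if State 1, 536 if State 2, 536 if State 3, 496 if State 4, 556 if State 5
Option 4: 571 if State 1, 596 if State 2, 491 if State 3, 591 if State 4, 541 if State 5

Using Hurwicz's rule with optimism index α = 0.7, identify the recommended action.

Option 1: 0.7·601 + 0.3·526 = 578.5
Option 2: 0.7·591 + 0.3·496 = 562.5
Option 3: 0.7·556 + 0.3·496 = 538
Option 4: 0.7·596 + 0.3·491 = 564.5
Highest Hurwicz score = 578.5 → Option 1.

Option 1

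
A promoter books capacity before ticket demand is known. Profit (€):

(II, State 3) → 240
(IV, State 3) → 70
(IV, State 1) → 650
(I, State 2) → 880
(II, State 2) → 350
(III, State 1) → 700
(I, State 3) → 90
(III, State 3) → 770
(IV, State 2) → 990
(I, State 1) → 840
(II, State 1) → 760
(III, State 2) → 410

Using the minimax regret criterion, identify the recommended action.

Column bests: State 1=840, State 2=990, State 3=770.
I regrets: 0, 110, 680 → max 680
II regrets: 80, 640, 530 → max 640
III regrets: 140, 580, 0 → max 580
IV regrets: 190, 0, 700 → max 700
Smallest max regret = 580 → III.

III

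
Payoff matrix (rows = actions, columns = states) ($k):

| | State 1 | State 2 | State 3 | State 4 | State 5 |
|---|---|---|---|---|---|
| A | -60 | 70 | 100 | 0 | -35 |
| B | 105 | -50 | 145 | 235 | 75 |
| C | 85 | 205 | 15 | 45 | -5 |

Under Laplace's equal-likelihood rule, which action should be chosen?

Row averages: A=15, B=102, C=69
Highest average = 102 → B.

B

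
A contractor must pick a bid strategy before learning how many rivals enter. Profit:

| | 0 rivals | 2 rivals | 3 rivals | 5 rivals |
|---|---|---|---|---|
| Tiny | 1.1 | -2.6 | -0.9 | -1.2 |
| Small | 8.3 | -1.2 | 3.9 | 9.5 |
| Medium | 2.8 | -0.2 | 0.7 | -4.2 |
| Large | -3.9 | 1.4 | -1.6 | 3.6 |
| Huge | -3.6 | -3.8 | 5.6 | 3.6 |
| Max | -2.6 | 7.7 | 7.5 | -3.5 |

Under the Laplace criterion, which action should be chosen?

Small

Row averages: Tiny=-0.9, Small=5.125, Medium=-0.225, Large=-0.125, Huge=0.45, Max=2.275
Highest average = 5.125 → Small.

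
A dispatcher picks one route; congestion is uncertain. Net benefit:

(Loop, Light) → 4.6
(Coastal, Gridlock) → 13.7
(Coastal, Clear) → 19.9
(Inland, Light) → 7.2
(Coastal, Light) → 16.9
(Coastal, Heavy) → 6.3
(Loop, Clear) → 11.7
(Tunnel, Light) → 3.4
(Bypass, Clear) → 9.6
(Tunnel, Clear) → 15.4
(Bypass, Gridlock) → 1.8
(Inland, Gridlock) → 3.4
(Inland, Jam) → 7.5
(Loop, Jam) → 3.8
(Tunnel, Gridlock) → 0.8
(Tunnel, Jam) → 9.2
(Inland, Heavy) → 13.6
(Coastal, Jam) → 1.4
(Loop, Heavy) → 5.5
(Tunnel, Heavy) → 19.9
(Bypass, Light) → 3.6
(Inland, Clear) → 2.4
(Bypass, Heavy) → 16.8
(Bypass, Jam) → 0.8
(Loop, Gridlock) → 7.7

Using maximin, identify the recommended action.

Row minima: Bypass=0.8, Coastal=1.4, Inland=2.4, Loop=3.8, Tunnel=0.8
Best worst-case = 3.8 → Loop.

Loop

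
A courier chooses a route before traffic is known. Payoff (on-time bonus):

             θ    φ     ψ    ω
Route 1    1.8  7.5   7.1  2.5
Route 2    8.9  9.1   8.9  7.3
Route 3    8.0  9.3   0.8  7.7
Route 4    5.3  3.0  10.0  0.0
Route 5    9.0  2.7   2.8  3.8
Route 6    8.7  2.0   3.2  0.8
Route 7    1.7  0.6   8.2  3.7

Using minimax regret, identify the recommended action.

Column bests: θ=9.0, φ=9.3, ψ=10.0, ω=7.7.
Route 1 regrets: 7.2, 1.8, 2.9, 5.2 → max 7.2
Route 2 regrets: 0.1, 0.2, 1.1, 0.4 → max 1.1
Route 3 regrets: 1.0, 0.0, 9.2, 0.0 → max 9.2
Route 4 regrets: 3.7, 6.3, 0.0, 7.7 → max 7.7
Route 5 regrets: 0.0, 6.6, 7.2, 3.9 → max 7.2
Route 6 regrets: 0.3, 7.3, 6.8, 6.9 → max 7.3
Route 7 regrets: 7.3, 8.7, 1.8, 4.0 → max 8.7
Smallest max regret = 1.1 → Route 2.

Route 2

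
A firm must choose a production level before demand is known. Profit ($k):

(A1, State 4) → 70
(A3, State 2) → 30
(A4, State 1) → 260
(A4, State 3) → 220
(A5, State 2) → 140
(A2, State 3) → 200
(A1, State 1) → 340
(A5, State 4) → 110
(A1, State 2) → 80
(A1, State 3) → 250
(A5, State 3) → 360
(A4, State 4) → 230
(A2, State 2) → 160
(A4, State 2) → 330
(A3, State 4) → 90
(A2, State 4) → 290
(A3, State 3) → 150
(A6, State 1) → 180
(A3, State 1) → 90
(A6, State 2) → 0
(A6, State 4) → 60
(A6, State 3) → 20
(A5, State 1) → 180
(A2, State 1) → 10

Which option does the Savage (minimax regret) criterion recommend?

Column bests: State 1=340, State 2=330, State 3=360, State 4=290.
A1 regrets: 0, 250, 110, 220 → max 250
A2 regrets: 330, 170, 160, 0 → max 330
A3 regrets: 250, 300, 210, 200 → max 300
A4 regrets: 80, 0, 140, 60 → max 140
A5 regrets: 160, 190, 0, 180 → max 190
A6 regrets: 160, 330, 340, 230 → max 340
Smallest max regret = 140 → A4.

A4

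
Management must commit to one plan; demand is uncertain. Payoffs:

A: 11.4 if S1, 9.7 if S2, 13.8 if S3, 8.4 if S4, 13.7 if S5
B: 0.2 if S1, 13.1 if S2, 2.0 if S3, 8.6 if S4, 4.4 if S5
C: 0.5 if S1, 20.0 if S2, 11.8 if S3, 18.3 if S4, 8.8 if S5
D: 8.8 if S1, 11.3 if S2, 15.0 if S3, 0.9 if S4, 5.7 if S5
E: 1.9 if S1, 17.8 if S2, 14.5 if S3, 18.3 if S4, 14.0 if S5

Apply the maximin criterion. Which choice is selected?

A

Row minima: A=8.4, B=0.2, C=0.5, D=0.9, E=1.9
Best worst-case = 8.4 → A.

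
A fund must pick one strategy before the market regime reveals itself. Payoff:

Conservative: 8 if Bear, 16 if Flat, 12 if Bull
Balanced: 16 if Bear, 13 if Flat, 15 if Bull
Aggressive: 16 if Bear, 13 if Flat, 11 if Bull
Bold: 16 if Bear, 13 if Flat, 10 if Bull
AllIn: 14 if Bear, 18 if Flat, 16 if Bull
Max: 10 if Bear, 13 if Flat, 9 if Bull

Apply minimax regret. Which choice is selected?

AllIn

Column bests: Bear=16, Flat=18, Bull=16.
Conservative regrets: 8, 2, 4 → max 8
Balanced regrets: 0, 5, 1 → max 5
Aggressive regrets: 0, 5, 5 → max 5
Bold regrets: 0, 5, 6 → max 6
AllIn regrets: 2, 0, 0 → max 2
Max regrets: 6, 5, 7 → max 7
Smallest max regret = 2 → AllIn.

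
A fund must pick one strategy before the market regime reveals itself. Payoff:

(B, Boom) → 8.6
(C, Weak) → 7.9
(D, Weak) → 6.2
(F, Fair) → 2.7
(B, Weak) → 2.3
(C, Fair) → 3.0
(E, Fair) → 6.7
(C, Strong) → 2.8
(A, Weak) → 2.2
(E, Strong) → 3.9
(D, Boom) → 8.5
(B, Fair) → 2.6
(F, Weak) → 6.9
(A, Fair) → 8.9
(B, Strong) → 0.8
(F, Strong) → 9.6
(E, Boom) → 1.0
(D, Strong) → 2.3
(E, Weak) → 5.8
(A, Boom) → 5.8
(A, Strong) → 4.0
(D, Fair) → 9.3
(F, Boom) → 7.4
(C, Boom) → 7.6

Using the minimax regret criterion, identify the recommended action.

A

Column bests: Weak=7.9, Fair=9.3, Strong=9.6, Boom=8.6.
A regrets: 5.7, 0.4, 5.6, 2.8 → max 5.7
B regrets: 5.6, 6.7, 8.8, 0.0 → max 8.8
C regrets: 0.0, 6.3, 6.8, 1.0 → max 6.8
D regrets: 1.7, 0.0, 7.3, 0.1 → max 7.3
E regrets: 2.1, 2.6, 5.7, 7.6 → max 7.6
F regrets: 1.0, 6.6, 0.0, 1.2 → max 6.6
Smallest max regret = 5.7 → A.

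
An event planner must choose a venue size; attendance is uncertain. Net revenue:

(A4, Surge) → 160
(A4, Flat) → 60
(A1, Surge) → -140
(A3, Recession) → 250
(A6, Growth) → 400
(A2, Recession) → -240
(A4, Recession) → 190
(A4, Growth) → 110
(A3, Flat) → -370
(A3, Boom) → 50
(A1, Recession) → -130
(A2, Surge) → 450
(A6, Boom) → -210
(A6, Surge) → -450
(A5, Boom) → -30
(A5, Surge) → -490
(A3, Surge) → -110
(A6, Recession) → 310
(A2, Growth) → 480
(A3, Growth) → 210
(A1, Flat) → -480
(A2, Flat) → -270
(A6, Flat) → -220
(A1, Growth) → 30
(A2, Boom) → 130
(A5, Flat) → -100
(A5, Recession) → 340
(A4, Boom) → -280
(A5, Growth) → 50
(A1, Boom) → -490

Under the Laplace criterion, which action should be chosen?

A2

Row averages: A1=-242, A2=110, A3=6, A4=48, A5=-46, A6=-34
Highest average = 110 → A2.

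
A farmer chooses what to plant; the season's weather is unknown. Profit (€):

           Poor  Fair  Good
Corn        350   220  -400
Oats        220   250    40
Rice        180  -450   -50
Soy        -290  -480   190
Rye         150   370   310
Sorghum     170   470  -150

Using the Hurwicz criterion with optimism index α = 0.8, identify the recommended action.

Sorghum

Corn: 0.8·350 + 0.2·(-400) = 200
Oats: 0.8·250 + 0.2·40 = 208
Rice: 0.8·180 + 0.2·(-450) = 54
Soy: 0.8·190 + 0.2·(-480) = 56
Rye: 0.8·370 + 0.2·150 = 326
Sorghum: 0.8·470 + 0.2·(-150) = 346
Highest Hurwicz score = 346 → Sorghum.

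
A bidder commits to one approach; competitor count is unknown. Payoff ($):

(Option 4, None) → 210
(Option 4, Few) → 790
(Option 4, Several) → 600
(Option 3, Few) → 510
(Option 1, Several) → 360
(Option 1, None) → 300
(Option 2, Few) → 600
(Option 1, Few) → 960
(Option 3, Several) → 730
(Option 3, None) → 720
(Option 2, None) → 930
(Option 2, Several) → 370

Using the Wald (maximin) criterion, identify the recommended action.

Row minima: Option 1=300, Option 2=370, Option 3=510, Option 4=210
Best worst-case = 510 → Option 3.

Option 3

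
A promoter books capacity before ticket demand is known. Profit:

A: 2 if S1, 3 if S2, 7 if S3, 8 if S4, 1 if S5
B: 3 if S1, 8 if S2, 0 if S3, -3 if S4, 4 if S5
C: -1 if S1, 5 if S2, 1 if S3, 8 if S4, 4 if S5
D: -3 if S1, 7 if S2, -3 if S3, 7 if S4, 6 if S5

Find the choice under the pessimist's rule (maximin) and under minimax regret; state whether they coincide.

Row minima: A=1, B=-3, C=-1, D=-3
Best worst-case = 1 → A.
Column bests: S1=3, S2=8, S3=7, S4=8, S5=6.
A regrets: 1, 5, 0, 0, 5 → max 5
B regrets: 0, 0, 7, 11, 2 → max 11
C regrets: 4, 3, 6, 0, 2 → max 6
D regrets: 6, 1, 10, 1, 0 → max 10
Smallest max regret = 5 → A.

maximin → A; minimax regret → A (agree)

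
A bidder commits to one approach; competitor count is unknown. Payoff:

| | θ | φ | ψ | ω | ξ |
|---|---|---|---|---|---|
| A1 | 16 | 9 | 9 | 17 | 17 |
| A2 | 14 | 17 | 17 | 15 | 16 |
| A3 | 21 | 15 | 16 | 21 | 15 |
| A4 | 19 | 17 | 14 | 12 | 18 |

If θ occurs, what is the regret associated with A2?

Best payoff under θ is 21.
Regret = 21 − 14 = 7.

7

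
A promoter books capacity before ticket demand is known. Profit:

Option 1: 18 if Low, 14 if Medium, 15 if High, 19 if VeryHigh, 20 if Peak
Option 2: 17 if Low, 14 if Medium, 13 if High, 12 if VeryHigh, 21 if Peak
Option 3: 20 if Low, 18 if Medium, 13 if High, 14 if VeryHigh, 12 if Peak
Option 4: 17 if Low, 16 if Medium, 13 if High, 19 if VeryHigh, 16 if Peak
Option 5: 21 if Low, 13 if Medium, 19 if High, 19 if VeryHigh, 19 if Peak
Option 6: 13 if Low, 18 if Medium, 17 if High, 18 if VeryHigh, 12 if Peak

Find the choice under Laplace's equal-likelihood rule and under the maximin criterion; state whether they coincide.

laplace → Option 5; maximin → Option 1 (disagree)

Row averages: Option 1=17.2, Option 2=15.4, Option 3=15.4, Option 4=16.2, Option 5=18.2, Option 6=15.6
Highest average = 18.2 → Option 5.
Row minima: Option 1=14, Option 2=12, Option 3=12, Option 4=13, Option 5=13, Option 6=12
Best worst-case = 14 → Option 1.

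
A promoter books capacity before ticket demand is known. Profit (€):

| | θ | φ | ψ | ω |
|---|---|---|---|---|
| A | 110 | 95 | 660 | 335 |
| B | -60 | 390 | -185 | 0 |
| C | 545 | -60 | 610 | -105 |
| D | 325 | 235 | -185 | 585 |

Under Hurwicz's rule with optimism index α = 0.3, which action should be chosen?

A: 0.3·660 + 0.7·95 = 264.5
B: 0.3·390 + 0.7·(-185) = -12.5
C: 0.3·610 + 0.7·(-105) = 109.5
D: 0.3·585 + 0.7·(-185) = 46
Highest Hurwicz score = 264.5 → A.

A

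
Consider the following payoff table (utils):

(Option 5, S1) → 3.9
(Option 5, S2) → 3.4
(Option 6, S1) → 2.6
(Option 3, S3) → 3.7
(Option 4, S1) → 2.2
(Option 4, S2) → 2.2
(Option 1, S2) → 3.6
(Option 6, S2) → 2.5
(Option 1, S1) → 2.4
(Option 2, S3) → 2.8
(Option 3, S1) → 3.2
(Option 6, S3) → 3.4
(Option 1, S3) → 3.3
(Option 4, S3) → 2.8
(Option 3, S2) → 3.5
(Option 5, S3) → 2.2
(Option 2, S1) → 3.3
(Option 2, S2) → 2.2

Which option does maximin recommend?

Row minima: Option 1=2.4, Option 2=2.2, Option 3=3.2, Option 4=2.2, Option 5=2.2, Option 6=2.5
Best worst-case = 3.2 → Option 3.

Option 3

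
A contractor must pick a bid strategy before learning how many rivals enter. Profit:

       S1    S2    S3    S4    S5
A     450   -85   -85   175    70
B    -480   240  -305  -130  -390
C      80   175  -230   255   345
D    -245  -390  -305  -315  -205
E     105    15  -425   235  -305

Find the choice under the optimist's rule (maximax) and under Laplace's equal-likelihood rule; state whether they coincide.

Row maxima: A=450, B=240, C=345, D=-205, E=235
Best best-case = 450 → A.
Row averages: A=105, B=-213, C=125, D=-292, E=-75
Highest average = 125 → C.

maximax → A; laplace → C (disagree)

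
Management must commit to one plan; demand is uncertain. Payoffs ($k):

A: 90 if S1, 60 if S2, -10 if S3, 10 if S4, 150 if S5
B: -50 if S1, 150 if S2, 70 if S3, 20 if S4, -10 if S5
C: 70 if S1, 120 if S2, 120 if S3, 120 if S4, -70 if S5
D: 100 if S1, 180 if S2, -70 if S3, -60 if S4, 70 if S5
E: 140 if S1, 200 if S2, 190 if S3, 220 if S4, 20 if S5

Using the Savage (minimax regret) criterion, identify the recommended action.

Column bests: S1=140, S2=200, S3=190, S4=220, S5=150.
A regrets: 50, 140, 200, 210, 0 → max 210
B regrets: 190, 50, 120, 200, 160 → max 200
C regrets: 70, 80, 70, 100, 220 → max 220
D regrets: 40, 20, 260, 280, 80 → max 280
E regrets: 0, 0, 0, 0, 130 → max 130
Smallest max regret = 130 → E.

E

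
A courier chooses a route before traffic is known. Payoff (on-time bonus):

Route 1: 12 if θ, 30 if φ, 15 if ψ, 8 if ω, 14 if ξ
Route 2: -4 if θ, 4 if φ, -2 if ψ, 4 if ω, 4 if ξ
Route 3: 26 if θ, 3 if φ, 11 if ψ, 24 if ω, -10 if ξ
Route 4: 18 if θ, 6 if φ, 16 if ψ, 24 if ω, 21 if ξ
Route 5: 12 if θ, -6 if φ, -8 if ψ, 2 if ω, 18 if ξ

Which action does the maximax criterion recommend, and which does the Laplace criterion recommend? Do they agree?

Row maxima: Route 1=30, Route 2=4, Route 3=26, Route 4=24, Route 5=18
Best best-case = 30 → Route 1.
Row averages: Route 1=15.8, Route 2=1.2, Route 3=10.8, Route 4=17, Route 5=3.6
Highest average = 17 → Route 4.

maximax → Route 1; laplace → Route 4 (disagree)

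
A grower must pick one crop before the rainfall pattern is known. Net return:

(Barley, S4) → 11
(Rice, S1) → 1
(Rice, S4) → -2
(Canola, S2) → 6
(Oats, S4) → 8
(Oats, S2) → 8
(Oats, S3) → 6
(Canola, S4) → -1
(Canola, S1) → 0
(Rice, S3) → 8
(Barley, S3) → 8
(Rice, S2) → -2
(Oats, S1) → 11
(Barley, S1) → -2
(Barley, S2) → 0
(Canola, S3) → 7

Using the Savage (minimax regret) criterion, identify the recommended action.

Column bests: S1=11, S2=8, S3=8, S4=11.
Oats regrets: 0, 0, 2, 3 → max 3
Canola regrets: 11, 2, 1, 12 → max 12
Barley regrets: 13, 8, 0, 0 → max 13
Rice regrets: 10, 10, 0, 13 → max 13
Smallest max regret = 3 → Oats.

Oats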